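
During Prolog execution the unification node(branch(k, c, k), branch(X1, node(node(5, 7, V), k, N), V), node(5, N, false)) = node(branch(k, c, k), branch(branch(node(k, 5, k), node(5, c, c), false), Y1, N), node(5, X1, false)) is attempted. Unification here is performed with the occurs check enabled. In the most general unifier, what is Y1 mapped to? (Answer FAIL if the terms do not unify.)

Decompose node/3: branch(k, c, k) = branch(k, c, k),  branch(X1, node(node(5, 7, V), k, N), V) = branch(branch(node(k, 5, k), node(5, c, c), false), Y1, N),  node(5, N, false) = node(5, X1, false).
Delete trivial equation branch(k, c, k) = branch(k, c, k).
Decompose branch/3: X1 = branch(node(k, 5, k), node(5, c, c), false),  node(node(5, 7, V), k, N) = Y1,  V = N.
Bind X1 := branch(node(k, 5, k), node(5, c, c), false); substituting into the one remaining equation that mentions X1 gives: node(5, N, false) = node(5, branch(node(k, 5, k), node(5, c, c), false), false).
Bind Y1 := node(node(5, 7, V), k, N); no other remaining equation mentions Y1.
Bind V := N; no other remaining equation mentions V. Substituting into the earlier binding gives Y1 := node(node(5, 7, N), k, N).
Decompose node/3: 5 = 5,  N = branch(node(k, 5, k), node(5, c, c), false),  false = false.
Delete trivial equation 5 = 5.
Bind N := branch(node(k, 5, k), node(5, c, c), false); no other remaining equation mentions N. Substituting into the earlier bindings gives Y1 := node(node(5, 7, branch(node(k, 5, k), node(5, c, c), false)), k, branch(node(k, 5, k), node(5, c, c), false)), V := branch(node(k, 5, k), node(5, c, c), false).
Delete trivial equation false = false.
MGU = { X1 -> branch(node(k, 5, k), node(5, c, c), false), Y1 -> node(node(5, 7, branch(node(k, 5, k), node(5, c, c), false)), k, branch(node(k, 5, k), node(5, c, c), false)), V -> branch(node(k, 5, k), node(5, c, c), false), N -> branch(node(k, 5, k), node(5, c, c), false) }, so Y1 -> node(node(5, 7, branch(node(k, 5, k), node(5, c, c), false)), k, branch(node(k, 5, k), node(5, c, c), false)).

node(node(5, 7, branch(node(k, 5, k), node(5, c, c), false)), k, branch(node(k, 5, k), node(5, c, c), false))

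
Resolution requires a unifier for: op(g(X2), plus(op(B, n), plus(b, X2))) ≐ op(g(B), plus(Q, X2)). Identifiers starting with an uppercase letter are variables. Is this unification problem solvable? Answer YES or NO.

Decompose op/2: g(X2) ≐ g(B),  plus(op(B, n), plus(b, X2)) ≐ plus(Q, X2).
Decompose g/1: X2 ≐ B.
Bind X2 := B; substituting into the remaining equation gives: plus(op(B, n), plus(b, B)) ≐ plus(Q, B).
Decompose plus/2: op(B, n) ≐ Q,  plus(b, B) ≐ B.
Bind Q := op(B, n); no other remaining equation mentions Q.
Occurs check fails: B occurs in plus(b, B); the equation B ≐ plus(b, B) has no finite solution.

NO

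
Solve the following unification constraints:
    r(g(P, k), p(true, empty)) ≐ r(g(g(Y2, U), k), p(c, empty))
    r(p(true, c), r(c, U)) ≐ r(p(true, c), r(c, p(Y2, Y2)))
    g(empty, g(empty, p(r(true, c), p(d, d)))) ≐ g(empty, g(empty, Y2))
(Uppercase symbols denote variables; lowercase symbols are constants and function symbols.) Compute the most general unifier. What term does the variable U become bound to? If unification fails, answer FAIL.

Decompose r/2: g(P, k) ≐ g(g(Y2, U), k),  p(true, empty) ≐ p(c, empty).
Decompose g/2: P ≐ g(Y2, U),  k ≐ k.
Bind P := g(Y2, U); no other remaining equation mentions P.
Delete trivial equation k ≐ k.
Decompose p/2: true ≐ c,  empty ≐ empty.
Clash: constants true and c differ; no unifier exists.

FAIL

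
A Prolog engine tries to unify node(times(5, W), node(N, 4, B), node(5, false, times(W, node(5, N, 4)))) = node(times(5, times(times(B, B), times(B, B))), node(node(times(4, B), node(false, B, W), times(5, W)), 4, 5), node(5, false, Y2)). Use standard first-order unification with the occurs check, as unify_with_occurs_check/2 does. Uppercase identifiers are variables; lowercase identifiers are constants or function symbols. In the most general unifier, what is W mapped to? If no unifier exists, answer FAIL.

Decompose node/3: times(5, W) = times(5, times(times(B, B), times(B, B))),  node(N, 4, B) = node(node(times(4, B), node(false, B, W), times(5, W)), 4, 5),  node(5, false, times(W, node(5, N, 4))) = node(5, false, Y2).
Decompose times/2: 5 = 5,  W = times(times(B, B), times(B, B)).
Delete trivial equation 5 = 5.
Bind W := times(times(B, B), times(B, B)); substituting into the remaining equations gives: node(N, 4, B) = node(node(times(4, B), node(false, B, times(times(B, B), times(B, B))), times(5, times(times(B, B), times(B, B)))), 4, 5),  node(5, false, times(times(times(B, B), times(B, B)), node(5, N, 4))) = node(5, false, Y2).
Decompose node/3: N = node(times(4, B), node(false, B, times(times(B, B), times(B, B))), times(5, times(times(B, B), times(B, B)))),  4 = 4,  B = 5.
Bind N := node(times(4, B), node(false, B, times(times(B, B), times(B, B))), times(5, times(times(B, B), times(B, B)))); substituting into the one remaining equation that mentions N gives: node(5, false, times(times(times(B, B), times(B, B)), node(5, node(times(4, B), node(false, B, times(times(B, B), times(B, B))), times(5, times(times(B, B), times(B, B)))), 4))) = node(5, false, Y2).
Delete trivial equation 4 = 4.
Bind B := 5; substituting into the remaining equation gives: node(5, false, times(times(times(5, 5), times(5, 5)), node(5, node(times(4, 5), node(false, 5, times(times(5, 5), times(5, 5))), times(5, times(times(5, 5), times(5, 5)))), 4))) = node(5, false, Y2). Substituting into the earlier bindings gives W := times(times(5, 5), times(5, 5)), N := node(times(4, 5), node(false, 5, times(times(5, 5), times(5, 5))), times(5, times(times(5, 5), times(5, 5)))).
Decompose node/3: 5 = 5,  false = false,  times(times(times(5, 5), times(5, 5)), node(5, node(times(4, 5), node(false, 5, times(times(5, 5), times(5, 5))), times(5, times(times(5, 5), times(5, 5)))), 4)) = Y2.
Delete trivial equation 5 = 5.
Delete trivial equation false = false.
Bind Y2 := times(times(times(5, 5), times(5, 5)), node(5, node(times(4, 5), node(false, 5, times(times(5, 5), times(5, 5))), times(5, times(times(5, 5), times(5, 5)))), 4)).
MGU = { W = times(times(5, 5), times(5, 5)), N = node(times(4, 5), node(false, 5, times(times(5, 5), times(5, 5))), times(5, times(times(5, 5), times(5, 5)))), B = 5, Y2 = times(times(times(5, 5), times(5, 5)), node(5, node(times(4, 5), node(false, 5, times(times(5, 5), times(5, 5))), times(5, times(times(5, 5), times(5, 5)))), 4)) }, so W = times(times(5, 5), times(5, 5)).

times(times(5, 5), times(5, 5))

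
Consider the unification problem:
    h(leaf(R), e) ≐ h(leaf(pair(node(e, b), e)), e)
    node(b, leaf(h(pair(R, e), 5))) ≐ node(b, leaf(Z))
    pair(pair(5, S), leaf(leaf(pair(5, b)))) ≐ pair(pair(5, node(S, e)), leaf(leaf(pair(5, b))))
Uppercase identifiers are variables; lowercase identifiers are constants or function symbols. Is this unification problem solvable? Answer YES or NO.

Decompose h/2: leaf(R) ≐ leaf(pair(node(e, b), e)),  e ≐ e.
Decompose leaf/1: R ≐ pair(node(e, b), e).
Bind R := pair(node(e, b), e); substituting into the one remaining equation that mentions R gives: node(b, leaf(h(pair(pair(node(e, b), e), e), 5))) ≐ node(b, leaf(Z)).
Delete trivial equation e ≐ e.
Decompose node/2: b ≐ b,  leaf(h(pair(pair(node(e, b), e), e), 5)) ≐ leaf(Z).
Delete trivial equation b ≐ b.
Decompose leaf/1: h(pair(pair(node(e, b), e), e), 5) ≐ Z.
Bind Z := h(pair(pair(node(e, b), e), e), 5); no other remaining equation mentions Z.
Decompose pair/2: pair(5, S) ≐ pair(5, node(S, e)),  leaf(leaf(pair(5, b))) ≐ leaf(leaf(pair(5, b))).
Decompose pair/2: 5 ≐ 5,  S ≐ node(S, e).
Delete trivial equation 5 ≐ 5.
Occurs check fails: S occurs in node(S, e); the equation S ≐ node(S, e) has no finite solution.

NO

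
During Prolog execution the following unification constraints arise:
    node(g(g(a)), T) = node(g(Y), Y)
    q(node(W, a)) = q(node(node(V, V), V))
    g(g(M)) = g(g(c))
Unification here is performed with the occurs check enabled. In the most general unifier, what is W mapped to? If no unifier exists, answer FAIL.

Decompose node/2: g(g(a)) = g(Y),  T = Y.
Decompose g/1: g(a) = Y.
Bind Y := g(a); substituting into the one remaining equation that mentions Y gives: T = g(a).
Bind T := g(a); no other remaining equation mentions T.
Decompose q/1: node(W, a) = node(node(V, V), V).
Decompose node/2: W = node(V, V),  a = V.
Bind W := node(V, V); no other remaining equation mentions W.
Bind V := a; no other remaining equation mentions V. Substituting into the earlier binding gives W := node(a, a).
Decompose g/1: g(M) = g(c).
Decompose g/1: M = c.
Bind M := c.
MGU = { Y ↦ g(a), T ↦ g(a), W ↦ node(a, a), V ↦ a, M ↦ c }, so W ↦ node(a, a).

node(a, a)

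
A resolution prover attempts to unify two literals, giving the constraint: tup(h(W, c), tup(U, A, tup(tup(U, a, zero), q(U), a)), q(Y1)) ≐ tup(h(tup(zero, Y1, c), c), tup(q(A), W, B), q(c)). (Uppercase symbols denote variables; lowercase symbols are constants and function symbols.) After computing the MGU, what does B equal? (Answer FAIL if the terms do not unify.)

tup(tup(q(tup(zero, c, c)), a, zero), q(q(tup(zero, c, c))), a)

Decompose tup/3: h(W, c) ≐ h(tup(zero, Y1, c), c),  tup(U, A, tup(tup(U, a, zero), q(U), a)) ≐ tup(q(A), W, B),  q(Y1) ≐ q(c).
Decompose h/2: W ≐ tup(zero, Y1, c),  c ≐ c.
Bind W := tup(zero, Y1, c); substituting into the one remaining equation that mentions W gives: tup(U, A, tup(tup(U, a, zero), q(U), a)) ≐ tup(q(A), tup(zero, Y1, c), B).
Delete trivial equation c ≐ c.
Decompose tup/3: U ≐ q(A),  A ≐ tup(zero, Y1, c),  tup(tup(U, a, zero), q(U), a) ≐ B.
Bind U := q(A); substituting into the one remaining equation that mentions U gives: tup(tup(q(A), a, zero), q(q(A)), a) ≐ B.
Bind A := tup(zero, Y1, c); substituting into the one remaining equation that mentions A gives: tup(tup(q(tup(zero, Y1, c)), a, zero), q(q(tup(zero, Y1, c))), a) ≐ B. Substituting into the earlier binding gives U := q(tup(zero, Y1, c)).
Bind B := tup(tup(q(tup(zero, Y1, c)), a, zero), q(q(tup(zero, Y1, c))), a); no other remaining equation mentions B.
Decompose q/1: Y1 ≐ c.
Bind Y1 := c. Substituting into the earlier bindings gives W := tup(zero, c, c), U := q(tup(zero, c, c)), A := tup(zero, c, c), B := tup(tup(q(tup(zero, c, c)), a, zero), q(q(tup(zero, c, c))), a).
MGU = { W := tup(zero, c, c), U := q(tup(zero, c, c)), A := tup(zero, c, c), B := tup(tup(q(tup(zero, c, c)), a, zero), q(q(tup(zero, c, c))), a), Y1 := c }, so B := tup(tup(q(tup(zero, c, c)), a, zero), q(q(tup(zero, c, c))), a).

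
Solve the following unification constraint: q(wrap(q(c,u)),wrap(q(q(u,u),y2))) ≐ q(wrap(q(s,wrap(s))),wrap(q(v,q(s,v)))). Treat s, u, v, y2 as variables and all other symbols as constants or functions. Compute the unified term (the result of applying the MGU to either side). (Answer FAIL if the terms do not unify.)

Decompose q/2: wrap(q(c,u)) ≐ wrap(q(s,wrap(s))),  wrap(q(q(u,u),y2)) ≐ wrap(q(v,q(s,v))).
Decompose wrap/1: q(c,u) ≐ q(s,wrap(s)).
Decompose q/2: c ≐ s,  u ≐ wrap(s).
Bind s := c; substituting into the remaining equations gives: u ≐ wrap(c),  wrap(q(q(u,u),y2)) ≐ wrap(q(v,q(c,v))).
Bind u := wrap(c); substituting into the remaining equation gives: wrap(q(q(wrap(c),wrap(c)),y2)) ≐ wrap(q(v,q(c,v))).
Decompose wrap/1: q(q(wrap(c),wrap(c)),y2) ≐ q(v,q(c,v)).
Decompose q/2: q(wrap(c),wrap(c)) ≐ v,  y2 ≐ q(c,v).
Bind v := q(wrap(c),wrap(c)); substituting into the remaining equation gives: y2 ≐ q(c,q(wrap(c),wrap(c))).
Bind y2 := q(c,q(wrap(c),wrap(c))).
Applying the MGU to either side gives q(wrap(q(c,wrap(c))),wrap(q(q(wrap(c),wrap(c)),q(c,q(wrap(c),wrap(c)))))).

q(wrap(q(c,wrap(c))),wrap(q(q(wrap(c),wrap(c)),q(c,q(wrap(c),wrap(c))))))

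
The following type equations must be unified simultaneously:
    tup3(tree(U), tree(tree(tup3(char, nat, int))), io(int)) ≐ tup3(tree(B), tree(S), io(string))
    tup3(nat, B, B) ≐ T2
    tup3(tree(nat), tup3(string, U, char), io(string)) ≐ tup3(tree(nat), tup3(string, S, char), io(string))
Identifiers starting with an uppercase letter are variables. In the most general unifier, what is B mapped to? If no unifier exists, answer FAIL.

FAIL

Decompose tup3/3: tree(U) ≐ tree(B),  tree(tree(tup3(char, nat, int))) ≐ tree(S),  io(int) ≐ io(string).
Decompose tree/1: U ≐ B.
Bind U := B; substituting into the one remaining equation that mentions U gives: tup3(tree(nat), tup3(string, B, char), io(string)) ≐ tup3(tree(nat), tup3(string, S, char), io(string)).
Decompose tree/1: tree(tup3(char, nat, int)) ≐ S.
Bind S := tree(tup3(char, nat, int)); substituting into the one remaining equation that mentions S gives: tup3(tree(nat), tup3(string, B, char), io(string)) ≐ tup3(tree(nat), tup3(string, tree(tup3(char, nat, int)), char), io(string)).
Decompose io/1: int ≐ string.
Clash: constants int and string differ; no unifier exists.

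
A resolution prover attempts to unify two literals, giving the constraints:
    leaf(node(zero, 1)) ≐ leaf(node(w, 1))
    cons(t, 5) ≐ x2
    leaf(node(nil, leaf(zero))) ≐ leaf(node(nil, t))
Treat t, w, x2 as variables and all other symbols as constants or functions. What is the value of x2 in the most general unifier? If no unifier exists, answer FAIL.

Decompose leaf/1: node(zero, 1) ≐ node(w, 1).
Decompose node/2: zero ≐ w,  1 ≐ 1.
Bind w := zero; no other remaining equation mentions w.
Delete trivial equation 1 ≐ 1.
Bind x2 := cons(t, 5); no other remaining equation mentions x2.
Decompose leaf/1: node(nil, leaf(zero)) ≐ node(nil, t).
Decompose node/2: nil ≐ nil,  leaf(zero) ≐ t.
Delete trivial equation nil ≐ nil.
Bind t := leaf(zero). Substituting into the earlier binding gives x2 := cons(leaf(zero), 5).
MGU = { w -> zero, x2 -> cons(leaf(zero), 5), t -> leaf(zero) }, so x2 -> cons(leaf(zero), 5).

cons(leaf(zero), 5)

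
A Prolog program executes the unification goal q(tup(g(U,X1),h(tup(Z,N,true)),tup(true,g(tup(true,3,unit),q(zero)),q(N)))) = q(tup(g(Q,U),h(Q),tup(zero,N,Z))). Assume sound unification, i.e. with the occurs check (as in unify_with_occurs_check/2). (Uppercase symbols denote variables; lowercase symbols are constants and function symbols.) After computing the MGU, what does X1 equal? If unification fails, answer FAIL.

FAIL

Decompose q/1: tup(g(U,X1),h(tup(Z,N,true)),tup(true,g(tup(true,3,unit),q(zero)),q(N))) = tup(g(Q,U),h(Q),tup(zero,N,Z)).
Decompose tup/3: g(U,X1) = g(Q,U),  h(tup(Z,N,true)) = h(Q),  tup(true,g(tup(true,3,unit),q(zero)),q(N)) = tup(zero,N,Z).
Decompose g/2: U = Q,  X1 = U.
Bind U := Q; substituting into the one remaining equation that mentions U gives: X1 = Q.
Bind X1 := Q; no other remaining equation mentions X1.
Decompose h/1: tup(Z,N,true) = Q.
Bind Q := tup(Z,N,true); no other remaining equation mentions Q. Substituting into the earlier bindings gives U := tup(Z,N,true), X1 := tup(Z,N,true).
Decompose tup/3: true = zero,  g(tup(true,3,unit),q(zero)) = N,  q(N) = Z.
Clash: constants true and zero differ; no unifier exists.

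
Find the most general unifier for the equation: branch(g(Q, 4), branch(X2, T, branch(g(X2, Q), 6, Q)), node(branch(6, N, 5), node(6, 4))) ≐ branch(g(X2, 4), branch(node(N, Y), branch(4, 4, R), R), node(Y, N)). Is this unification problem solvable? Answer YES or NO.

Decompose branch/3: g(Q, 4) ≐ g(X2, 4),  branch(X2, T, branch(g(X2, Q), 6, Q)) ≐ branch(node(N, Y), branch(4, 4, R), R),  node(branch(6, N, 5), node(6, 4)) ≐ node(Y, N).
Decompose g/2: Q ≐ X2,  4 ≐ 4.
Bind Q := X2; substituting into the one remaining equation that mentions Q gives: branch(X2, T, branch(g(X2, X2), 6, X2)) ≐ branch(node(N, Y), branch(4, 4, R), R).
Delete trivial equation 4 ≐ 4.
Decompose branch/3: X2 ≐ node(N, Y),  T ≐ branch(4, 4, R),  branch(g(X2, X2), 6, X2) ≐ R.
Bind X2 := node(N, Y); substituting into the one remaining equation that mentions X2 gives: branch(g(node(N, Y), node(N, Y)), 6, node(N, Y)) ≐ R. Substituting into the earlier binding gives Q := node(N, Y).
Bind T := branch(4, 4, R); no other remaining equation mentions T.
Bind R := branch(g(node(N, Y), node(N, Y)), 6, node(N, Y)); no other remaining equation mentions R. Substituting into the earlier binding gives T := branch(4, 4, branch(g(node(N, Y), node(N, Y)), 6, node(N, Y))).
Decompose node/2: branch(6, N, 5) ≐ Y,  node(6, 4) ≐ N.
Bind Y := branch(6, N, 5); no other remaining equation mentions Y. Substituting into the earlier bindings gives Q := node(N, branch(6, N, 5)), X2 := node(N, branch(6, N, 5)), T := branch(4, 4, branch(g(node(N, branch(6, N, 5)), node(N, branch(6, N, 5))), 6, node(N, branch(6, N, 5)))), R := branch(g(node(N, branch(6, N, 5)), node(N, branch(6, N, 5))), 6, node(N, branch(6, N, 5))).
Bind N := node(6, 4). Substituting into the earlier bindings gives Q := node(node(6, 4), branch(6, node(6, 4), 5)), X2 := node(node(6, 4), branch(6, node(6, 4), 5)), T := branch(4, 4, branch(g(node(node(6, 4), branch(6, node(6, 4), 5)), node(node(6, 4), branch(6, node(6, 4), 5))), 6, node(node(6, 4), branch(6, node(6, 4), 5)))), R := branch(g(node(node(6, 4), branch(6, node(6, 4), 5)), node(node(6, 4), branch(6, node(6, 4), 5))), 6, node(node(6, 4), branch(6, node(6, 4), 5))), Y := branch(6, node(6, 4), 5).
No equations remain and no clash or occurs-check failure arose, so a unifier exists.

YES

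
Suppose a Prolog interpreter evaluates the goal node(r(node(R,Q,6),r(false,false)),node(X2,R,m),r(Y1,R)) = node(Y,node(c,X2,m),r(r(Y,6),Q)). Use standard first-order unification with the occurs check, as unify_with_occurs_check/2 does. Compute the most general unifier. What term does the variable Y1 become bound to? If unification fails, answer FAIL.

Decompose node/3: r(node(R,Q,6),r(false,false)) = Y,  node(X2,R,m) = node(c,X2,m),  r(Y1,R) = r(r(Y,6),Q).
Bind Y := r(node(R,Q,6),r(false,false)); substituting into the one remaining equation that mentions Y gives: r(Y1,R) = r(r(r(node(R,Q,6),r(false,false)),6),Q).
Decompose node/3: X2 = c,  R = X2,  m = m.
Bind X2 := c; substituting into the one remaining equation that mentions X2 gives: R = c.
Bind R := c; substituting into the one remaining equation that mentions R gives: r(Y1,c) = r(r(r(node(c,Q,6),r(false,false)),6),Q). Substituting into the earlier binding gives Y := r(node(c,Q,6),r(false,false)).
Delete trivial equation m = m.
Decompose r/2: Y1 = r(r(node(c,Q,6),r(false,false)),6),  c = Q.
Bind Y1 := r(r(node(c,Q,6),r(false,false)),6); no other remaining equation mentions Y1.
Bind Q := c. Substituting into the earlier bindings gives Y := r(node(c,c,6),r(false,false)), Y1 := r(r(node(c,c,6),r(false,false)),6).
MGU = { Y ↦ r(node(c,c,6),r(false,false)), X2 ↦ c, R ↦ c, Y1 ↦ r(r(node(c,c,6),r(false,false)),6), Q ↦ c }, so Y1 ↦ r(r(node(c,c,6),r(false,false)),6).

r(r(node(c,c,6),r(false,false)),6)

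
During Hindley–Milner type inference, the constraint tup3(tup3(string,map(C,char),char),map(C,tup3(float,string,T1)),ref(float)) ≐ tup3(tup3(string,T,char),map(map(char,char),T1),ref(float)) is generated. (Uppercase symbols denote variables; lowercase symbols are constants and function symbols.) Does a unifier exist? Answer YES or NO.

NO

Decompose tup3/3: tup3(string,map(C,char),char) ≐ tup3(string,T,char),  map(C,tup3(float,string,T1)) ≐ map(map(char,char),T1),  ref(float) ≐ ref(float).
Decompose tup3/3: string ≐ string,  map(C,char) ≐ T,  char ≐ char.
Delete trivial equation string ≐ string.
Bind T := map(C,char); no other remaining equation mentions T.
Delete trivial equation char ≐ char.
Decompose map/2: C ≐ map(char,char),  tup3(float,string,T1) ≐ T1.
Bind C := map(char,char); no other remaining equation mentions C. Substituting into the earlier binding gives T := map(map(char,char),char).
Occurs check fails: T1 occurs in tup3(float,string,T1); the equation T1 ≐ tup3(float,string,T1) has no finite solution.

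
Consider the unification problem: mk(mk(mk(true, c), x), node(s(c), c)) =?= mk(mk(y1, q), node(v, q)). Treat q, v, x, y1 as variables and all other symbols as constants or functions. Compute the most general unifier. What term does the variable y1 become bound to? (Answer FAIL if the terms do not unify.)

mk(true, c)

Decompose mk/2: mk(mk(true, c), x) =?= mk(y1, q),  node(s(c), c) =?= node(v, q).
Decompose mk/2: mk(true, c) =?= y1,  x =?= q.
Bind y1 := mk(true, c); no other remaining equation mentions y1.
Bind x := q; no other remaining equation mentions x.
Decompose node/2: s(c) =?= v,  c =?= q.
Bind v := s(c); no other remaining equation mentions v.
Bind q := c. Substituting into the earlier binding gives x := c.
MGU = { y1 ↦ mk(true, c), x ↦ c, v ↦ s(c), q ↦ c }, so y1 ↦ mk(true, c).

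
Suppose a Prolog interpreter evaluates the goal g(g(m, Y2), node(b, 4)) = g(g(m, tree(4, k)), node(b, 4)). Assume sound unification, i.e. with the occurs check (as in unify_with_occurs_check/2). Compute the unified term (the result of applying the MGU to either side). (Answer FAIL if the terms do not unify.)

g(g(m, tree(4, k)), node(b, 4))

Decompose g/2: g(m, Y2) = g(m, tree(4, k)),  node(b, 4) = node(b, 4).
Decompose g/2: m = m,  Y2 = tree(4, k).
Delete trivial equation m = m.
Bind Y2 := tree(4, k); no other remaining equation mentions Y2.
Delete trivial equation node(b, 4) = node(b, 4).
Applying the MGU to either side gives g(g(m, tree(4, k)), node(b, 4)).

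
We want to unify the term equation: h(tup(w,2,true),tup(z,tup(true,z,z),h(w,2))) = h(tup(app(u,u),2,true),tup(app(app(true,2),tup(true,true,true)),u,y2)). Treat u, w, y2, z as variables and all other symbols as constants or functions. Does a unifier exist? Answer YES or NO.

YES

Decompose h/2: tup(w,2,true) = tup(app(u,u),2,true),  tup(z,tup(true,z,z),h(w,2)) = tup(app(app(true,2),tup(true,true,true)),u,y2).
Decompose tup/3: w = app(u,u),  2 = 2,  true = true.
Bind w := app(u,u); substituting into the one remaining equation that mentions w gives: tup(z,tup(true,z,z),h(app(u,u),2)) = tup(app(app(true,2),tup(true,true,true)),u,y2).
Delete trivial equation 2 = 2.
Delete trivial equation true = true.
Decompose tup/3: z = app(app(true,2),tup(true,true,true)),  tup(true,z,z) = u,  h(app(u,u),2) = y2.
Bind z := app(app(true,2),tup(true,true,true)); substituting into the one remaining equation that mentions z gives: tup(true,app(app(true,2),tup(true,true,true)),app(app(true,2),tup(true,true,true))) = u.
Bind u := tup(true,app(app(true,2),tup(true,true,true)),app(app(true,2),tup(true,true,true))); substituting into the remaining equation gives: h(app(tup(true,app(app(true,2),tup(true,true,true)),app(app(true,2),tup(true,true,true))),tup(true,app(app(true,2),tup(true,true,true)),app(app(true,2),tup(true,true,true)))),2) = y2. Substituting into the earlier binding gives w := app(tup(true,app(app(true,2),tup(true,true,true)),app(app(true,2),tup(true,true,true))),tup(true,app(app(true,2),tup(true,true,true)),app(app(true,2),tup(true,true,true)))).
Bind y2 := h(app(tup(true,app(app(true,2),tup(true,true,true)),app(app(true,2),tup(true,true,true))),tup(true,app(app(true,2),tup(true,true,true)),app(app(true,2),tup(true,true,true)))),2).
No equations remain and no clash or occurs-check failure arose, so a unifier exists.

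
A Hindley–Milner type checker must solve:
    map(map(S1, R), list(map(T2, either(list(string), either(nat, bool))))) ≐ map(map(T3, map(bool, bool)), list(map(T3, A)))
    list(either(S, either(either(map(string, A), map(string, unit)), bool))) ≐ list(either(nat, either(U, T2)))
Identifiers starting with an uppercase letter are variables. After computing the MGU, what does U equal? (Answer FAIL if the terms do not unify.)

Decompose map/2: map(S1, R) ≐ map(T3, map(bool, bool)),  list(map(T2, either(list(string), either(nat, bool)))) ≐ list(map(T3, A)).
Decompose map/2: S1 ≐ T3,  R ≐ map(bool, bool).
Bind S1 := T3; no other remaining equation mentions S1.
Bind R := map(bool, bool); no other remaining equation mentions R.
Decompose list/1: map(T2, either(list(string), either(nat, bool))) ≐ map(T3, A).
Decompose map/2: T2 ≐ T3,  either(list(string), either(nat, bool)) ≐ A.
Bind T2 := T3; substituting into the one remaining equation that mentions T2 gives: list(either(S, either(either(map(string, A), map(string, unit)), bool))) ≐ list(either(nat, either(U, T3))).
Bind A := either(list(string), either(nat, bool)); substituting into the remaining equation gives: list(either(S, either(either(map(string, either(list(string), either(nat, bool))), map(string, unit)), bool))) ≐ list(either(nat, either(U, T3))).
Decompose list/1: either(S, either(either(map(string, either(list(string), either(nat, bool))), map(string, unit)), bool)) ≐ either(nat, either(U, T3)).
Decompose either/2: S ≐ nat,  either(either(map(string, either(list(string), either(nat, bool))), map(string, unit)), bool) ≐ either(U, T3).
Bind S := nat; no other remaining equation mentions S.
Decompose either/2: either(map(string, either(list(string), either(nat, bool))), map(string, unit)) ≐ U,  bool ≐ T3.
Bind U := either(map(string, either(list(string), either(nat, bool))), map(string, unit)); no other remaining equation mentions U.
Bind T3 := bool. Substituting into the earlier bindings gives S1 := bool, T2 := bool.
MGU = { S1 -> bool, R -> map(bool, bool), T2 -> bool, A -> either(list(string), either(nat, bool)), S -> nat, U -> either(map(string, either(list(string), either(nat, bool))), map(string, unit)), T3 -> bool }, so U -> either(map(string, either(list(string), either(nat, bool))), map(string, unit)).

either(map(string, either(list(string), either(nat, bool))), map(string, unit))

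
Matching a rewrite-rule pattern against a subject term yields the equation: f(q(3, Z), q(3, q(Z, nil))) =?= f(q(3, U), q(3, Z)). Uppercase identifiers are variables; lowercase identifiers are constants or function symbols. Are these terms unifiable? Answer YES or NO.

NO

Decompose f/2: q(3, Z) =?= q(3, U),  q(3, q(Z, nil)) =?= q(3, Z).
Decompose q/2: 3 =?= 3,  Z =?= U.
Delete trivial equation 3 =?= 3.
Bind Z := U; substituting into the remaining equation gives: q(3, q(U, nil)) =?= q(3, U).
Decompose q/2: 3 =?= 3,  q(U, nil) =?= U.
Delete trivial equation 3 =?= 3.
Occurs check fails: U occurs in q(U, nil); the equation U =?= q(U, nil) has no finite solution.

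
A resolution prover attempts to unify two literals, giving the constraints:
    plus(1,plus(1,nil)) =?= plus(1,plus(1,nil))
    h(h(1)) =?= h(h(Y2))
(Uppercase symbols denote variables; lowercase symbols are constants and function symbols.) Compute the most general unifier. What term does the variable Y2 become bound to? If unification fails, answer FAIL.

1

Delete trivial equation plus(1,plus(1,nil)) =?= plus(1,plus(1,nil)).
Decompose h/1: h(1) =?= h(Y2).
Decompose h/1: 1 =?= Y2.
Bind Y2 := 1.
MGU = { Y2 ↦ 1 }, so Y2 ↦ 1.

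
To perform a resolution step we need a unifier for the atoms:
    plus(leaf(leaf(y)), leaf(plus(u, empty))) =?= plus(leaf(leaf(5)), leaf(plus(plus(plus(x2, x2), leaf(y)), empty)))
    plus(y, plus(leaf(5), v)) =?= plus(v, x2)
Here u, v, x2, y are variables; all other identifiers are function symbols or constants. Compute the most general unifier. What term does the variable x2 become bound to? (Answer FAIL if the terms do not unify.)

plus(leaf(5), 5)

Decompose plus/2: leaf(leaf(y)) =?= leaf(leaf(5)),  leaf(plus(u, empty)) =?= leaf(plus(plus(plus(x2, x2), leaf(y)), empty)).
Decompose leaf/1: leaf(y) =?= leaf(5).
Decompose leaf/1: y =?= 5.
Bind y := 5; substituting into the remaining equations gives: leaf(plus(u, empty)) =?= leaf(plus(plus(plus(x2, x2), leaf(5)), empty)),  plus(5, plus(leaf(5), v)) =?= plus(v, x2).
Decompose leaf/1: plus(u, empty) =?= plus(plus(plus(x2, x2), leaf(5)), empty).
Decompose plus/2: u =?= plus(plus(x2, x2), leaf(5)),  empty =?= empty.
Bind u := plus(plus(x2, x2), leaf(5)); no other remaining equation mentions u.
Delete trivial equation empty =?= empty.
Decompose plus/2: 5 =?= v,  plus(leaf(5), v) =?= x2.
Bind v := 5; substituting into the remaining equation gives: plus(leaf(5), 5) =?= x2.
Bind x2 := plus(leaf(5), 5). Substituting into the earlier binding gives u := plus(plus(plus(leaf(5), 5), plus(leaf(5), 5)), leaf(5)).
MGU = { y -> 5, u -> plus(plus(plus(leaf(5), 5), plus(leaf(5), 5)), leaf(5)), v -> 5, x2 -> plus(leaf(5), 5) }, so x2 -> plus(leaf(5), 5).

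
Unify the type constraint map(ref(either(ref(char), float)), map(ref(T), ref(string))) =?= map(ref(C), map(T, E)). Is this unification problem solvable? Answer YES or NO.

NO

Decompose map/2: ref(either(ref(char), float)) =?= ref(C),  map(ref(T), ref(string)) =?= map(T, E).
Decompose ref/1: either(ref(char), float) =?= C.
Bind C := either(ref(char), float); no other remaining equation mentions C.
Decompose map/2: ref(T) =?= T,  ref(string) =?= E.
Occurs check fails: T occurs in ref(T); the equation T =?= ref(T) has no finite solution.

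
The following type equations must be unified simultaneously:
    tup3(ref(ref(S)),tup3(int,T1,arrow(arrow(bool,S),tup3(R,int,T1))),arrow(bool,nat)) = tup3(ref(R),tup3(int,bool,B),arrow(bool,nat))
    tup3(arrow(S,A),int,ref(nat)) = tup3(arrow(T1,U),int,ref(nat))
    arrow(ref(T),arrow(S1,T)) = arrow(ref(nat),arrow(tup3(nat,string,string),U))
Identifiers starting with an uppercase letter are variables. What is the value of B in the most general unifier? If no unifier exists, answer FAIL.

arrow(arrow(bool,bool),tup3(ref(bool),int,bool))

Decompose tup3/3: ref(ref(S)) = ref(R),  tup3(int,T1,arrow(arrow(bool,S),tup3(R,int,T1))) = tup3(int,bool,B),  arrow(bool,nat) = arrow(bool,nat).
Decompose ref/1: ref(S) = R.
Bind R := ref(S); substituting into the one remaining equation that mentions R gives: tup3(int,T1,arrow(arrow(bool,S),tup3(ref(S),int,T1))) = tup3(int,bool,B).
Decompose tup3/3: int = int,  T1 = bool,  arrow(arrow(bool,S),tup3(ref(S),int,T1)) = B.
Delete trivial equation int = int.
Bind T1 := bool; substituting into the 2 remaining equations that mention T1 gives: arrow(arrow(bool,S),tup3(ref(S),int,bool)) = B,  tup3(arrow(S,A),int,ref(nat)) = tup3(arrow(bool,U),int,ref(nat)).
Bind B := arrow(arrow(bool,S),tup3(ref(S),int,bool)); no other remaining equation mentions B.
Delete trivial equation arrow(bool,nat) = arrow(bool,nat).
Decompose tup3/3: arrow(S,A) = arrow(bool,U),  int = int,  ref(nat) = ref(nat).
Decompose arrow/2: S = bool,  A = U.
Bind S := bool; no other remaining equation mentions S. Substituting into the earlier bindings gives R := ref(bool), B := arrow(arrow(bool,bool),tup3(ref(bool),int,bool)).
Bind A := U; no other remaining equation mentions A.
Delete trivial equation int = int.
Delete trivial equation ref(nat) = ref(nat).
Decompose arrow/2: ref(T) = ref(nat),  arrow(S1,T) = arrow(tup3(nat,string,string),U).
Decompose ref/1: T = nat.
Bind T := nat; substituting into the remaining equation gives: arrow(S1,nat) = arrow(tup3(nat,string,string),U).
Decompose arrow/2: S1 = tup3(nat,string,string),  nat = U.
Bind S1 := tup3(nat,string,string); no other remaining equation mentions S1.
Bind U := nat. Substituting into the earlier binding gives A := nat.
MGU = { R := ref(bool), T1 := bool, B := arrow(arrow(bool,bool),tup3(ref(bool),int,bool)), S := bool, A := nat, T := nat, S1 := tup3(nat,string,string), U := nat }, so B := arrow(arrow(bool,bool),tup3(ref(bool),int,bool)).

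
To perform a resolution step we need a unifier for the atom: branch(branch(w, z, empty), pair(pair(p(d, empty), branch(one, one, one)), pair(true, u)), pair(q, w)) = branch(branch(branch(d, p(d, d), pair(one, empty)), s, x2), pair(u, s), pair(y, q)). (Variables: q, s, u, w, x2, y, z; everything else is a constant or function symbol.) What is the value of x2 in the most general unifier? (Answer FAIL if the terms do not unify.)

empty

Decompose branch/3: branch(w, z, empty) = branch(branch(d, p(d, d), pair(one, empty)), s, x2),  pair(pair(p(d, empty), branch(one, one, one)), pair(true, u)) = pair(u, s),  pair(q, w) = pair(y, q).
Decompose branch/3: w = branch(d, p(d, d), pair(one, empty)),  z = s,  empty = x2.
Bind w := branch(d, p(d, d), pair(one, empty)); substituting into the one remaining equation that mentions w gives: pair(q, branch(d, p(d, d), pair(one, empty))) = pair(y, q).
Bind z := s; no other remaining equation mentions z.
Bind x2 := empty; no other remaining equation mentions x2.
Decompose pair/2: pair(p(d, empty), branch(one, one, one)) = u,  pair(true, u) = s.
Bind u := pair(p(d, empty), branch(one, one, one)); substituting into the one remaining equation that mentions u gives: pair(true, pair(p(d, empty), branch(one, one, one))) = s.
Bind s := pair(true, pair(p(d, empty), branch(one, one, one))); no other remaining equation mentions s. Substituting into the earlier binding gives z := pair(true, pair(p(d, empty), branch(one, one, one))).
Decompose pair/2: q = y,  branch(d, p(d, d), pair(one, empty)) = q.
Bind q := y; substituting into the remaining equation gives: branch(d, p(d, d), pair(one, empty)) = y.
Bind y := branch(d, p(d, d), pair(one, empty)). Substituting into the earlier binding gives q := branch(d, p(d, d), pair(one, empty)).
MGU = { w ↦ branch(d, p(d, d), pair(one, empty)), z ↦ pair(true, pair(p(d, empty), branch(one, one, one))), x2 ↦ empty, u ↦ pair(p(d, empty), branch(one, one, one)), s ↦ pair(true, pair(p(d, empty), branch(one, one, one))), q ↦ branch(d, p(d, d), pair(one, empty)), y ↦ branch(d, p(d, d), pair(one, empty)) }, so x2 ↦ empty.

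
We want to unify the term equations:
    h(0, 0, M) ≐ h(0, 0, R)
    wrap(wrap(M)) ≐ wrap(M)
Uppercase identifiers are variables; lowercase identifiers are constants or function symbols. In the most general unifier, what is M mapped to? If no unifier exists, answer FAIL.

FAIL

Decompose h/3: 0 ≐ 0,  0 ≐ 0,  M ≐ R.
Delete trivial equation 0 ≐ 0.
Delete trivial equation 0 ≐ 0.
Bind M := R; substituting into the remaining equation gives: wrap(wrap(R)) ≐ wrap(R).
Decompose wrap/1: wrap(R) ≐ R.
Occurs check fails: R occurs in wrap(R); the equation R ≐ wrap(R) has no finite solution.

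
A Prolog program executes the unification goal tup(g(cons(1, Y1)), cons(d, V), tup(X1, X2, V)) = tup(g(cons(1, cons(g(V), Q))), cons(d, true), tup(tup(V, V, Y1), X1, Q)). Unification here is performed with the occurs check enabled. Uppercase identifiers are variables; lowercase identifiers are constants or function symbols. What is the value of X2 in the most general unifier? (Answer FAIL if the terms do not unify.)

Decompose tup/3: g(cons(1, Y1)) = g(cons(1, cons(g(V), Q))),  cons(d, V) = cons(d, true),  tup(X1, X2, V) = tup(tup(V, V, Y1), X1, Q).
Decompose g/1: cons(1, Y1) = cons(1, cons(g(V), Q)).
Decompose cons/2: 1 = 1,  Y1 = cons(g(V), Q).
Delete trivial equation 1 = 1.
Bind Y1 := cons(g(V), Q); substituting into the one remaining equation that mentions Y1 gives: tup(X1, X2, V) = tup(tup(V, V, cons(g(V), Q)), X1, Q).
Decompose cons/2: d = d,  V = true.
Delete trivial equation d = d.
Bind V := true; substituting into the remaining equation gives: tup(X1, X2, true) = tup(tup(true, true, cons(g(true), Q)), X1, Q). Substituting into the earlier binding gives Y1 := cons(g(true), Q).
Decompose tup/3: X1 = tup(true, true, cons(g(true), Q)),  X2 = X1,  true = Q.
Bind X1 := tup(true, true, cons(g(true), Q)); substituting into the one remaining equation that mentions X1 gives: X2 = tup(true, true, cons(g(true), Q)).
Bind X2 := tup(true, true, cons(g(true), Q)); no other remaining equation mentions X2.
Bind Q := true. Substituting into the earlier bindings gives Y1 := cons(g(true), true), X1 := tup(true, true, cons(g(true), true)), X2 := tup(true, true, cons(g(true), true)).
MGU = { Y1 = cons(g(true), true), V = true, X1 = tup(true, true, cons(g(true), true)), X2 = tup(true, true, cons(g(true), true)), Q = true }, so X2 = tup(true, true, cons(g(true), true)).

tup(true, true, cons(g(true), true))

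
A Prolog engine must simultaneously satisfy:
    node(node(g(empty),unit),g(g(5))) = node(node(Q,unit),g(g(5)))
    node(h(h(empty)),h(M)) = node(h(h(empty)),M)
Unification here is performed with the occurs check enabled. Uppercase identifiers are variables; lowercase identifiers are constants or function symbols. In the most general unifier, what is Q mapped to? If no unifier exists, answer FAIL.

Decompose node/2: node(g(empty),unit) = node(Q,unit),  g(g(5)) = g(g(5)).
Decompose node/2: g(empty) = Q,  unit = unit.
Bind Q := g(empty); no other remaining equation mentions Q.
Delete trivial equation unit = unit.
Delete trivial equation g(g(5)) = g(g(5)).
Decompose node/2: h(h(empty)) = h(h(empty)),  h(M) = M.
Delete trivial equation h(h(empty)) = h(h(empty)).
Occurs check fails: M occurs in h(M); the equation M = h(M) has no finite solution.

FAIL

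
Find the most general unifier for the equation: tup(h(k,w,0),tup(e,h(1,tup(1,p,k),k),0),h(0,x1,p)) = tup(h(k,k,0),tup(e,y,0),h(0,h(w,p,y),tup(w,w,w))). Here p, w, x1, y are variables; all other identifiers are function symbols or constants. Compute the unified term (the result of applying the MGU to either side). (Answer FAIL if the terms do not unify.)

Decompose tup/3: h(k,w,0) = h(k,k,0),  tup(e,h(1,tup(1,p,k),k),0) = tup(e,y,0),  h(0,x1,p) = h(0,h(w,p,y),tup(w,w,w)).
Decompose h/3: k = k,  w = k,  0 = 0.
Delete trivial equation k = k.
Bind w := k; substituting into the one remaining equation that mentions w gives: h(0,x1,p) = h(0,h(k,p,y),tup(k,k,k)).
Delete trivial equation 0 = 0.
Decompose tup/3: e = e,  h(1,tup(1,p,k),k) = y,  0 = 0.
Delete trivial equation e = e.
Bind y := h(1,tup(1,p,k),k); substituting into the one remaining equation that mentions y gives: h(0,x1,p) = h(0,h(k,p,h(1,tup(1,p,k),k)),tup(k,k,k)).
Delete trivial equation 0 = 0.
Decompose h/3: 0 = 0,  x1 = h(k,p,h(1,tup(1,p,k),k)),  p = tup(k,k,k).
Delete trivial equation 0 = 0.
Bind x1 := h(k,p,h(1,tup(1,p,k),k)); no other remaining equation mentions x1.
Bind p := tup(k,k,k). Substituting into the earlier bindings gives y := h(1,tup(1,tup(k,k,k),k),k), x1 := h(k,tup(k,k,k),h(1,tup(1,tup(k,k,k),k),k)).
Applying the MGU to either side gives tup(h(k,k,0),tup(e,h(1,tup(1,tup(k,k,k),k),k),0),h(0,h(k,tup(k,k,k),h(1,tup(1,tup(k,k,k),k),k)),tup(k,k,k))).

tup(h(k,k,0),tup(e,h(1,tup(1,tup(k,k,k),k),k),0),h(0,h(k,tup(k,k,k),h(1,tup(1,tup(k,k,k),k),k)),tup(k,k,k)))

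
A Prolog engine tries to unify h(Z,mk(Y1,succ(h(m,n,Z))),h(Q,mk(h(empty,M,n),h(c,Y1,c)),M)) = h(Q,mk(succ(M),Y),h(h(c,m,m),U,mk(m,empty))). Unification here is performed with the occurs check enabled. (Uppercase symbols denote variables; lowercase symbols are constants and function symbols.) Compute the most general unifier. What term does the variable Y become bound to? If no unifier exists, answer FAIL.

succ(h(m,n,h(c,m,m)))

Decompose h/3: Z = Q,  mk(Y1,succ(h(m,n,Z))) = mk(succ(M),Y),  h(Q,mk(h(empty,M,n),h(c,Y1,c)),M) = h(h(c,m,m),U,mk(m,empty)).
Bind Z := Q; substituting into the one remaining equation that mentions Z gives: mk(Y1,succ(h(m,n,Q))) = mk(succ(M),Y).
Decompose mk/2: Y1 = succ(M),  succ(h(m,n,Q)) = Y.
Bind Y1 := succ(M); substituting into the one remaining equation that mentions Y1 gives: h(Q,mk(h(empty,M,n),h(c,succ(M),c)),M) = h(h(c,m,m),U,mk(m,empty)).
Bind Y := succ(h(m,n,Q)); no other remaining equation mentions Y.
Decompose h/3: Q = h(c,m,m),  mk(h(empty,M,n),h(c,succ(M),c)) = U,  M = mk(m,empty).
Bind Q := h(c,m,m); no other remaining equation mentions Q. Substituting into the earlier bindings gives Z := h(c,m,m), Y := succ(h(m,n,h(c,m,m))).
Bind U := mk(h(empty,M,n),h(c,succ(M),c)); no other remaining equation mentions U.
Bind M := mk(m,empty). Substituting into the earlier bindings gives Y1 := succ(mk(m,empty)), U := mk(h(empty,mk(m,empty),n),h(c,succ(mk(m,empty)),c)).
MGU = { Z -> h(c,m,m), Y1 -> succ(mk(m,empty)), Y -> succ(h(m,n,h(c,m,m))), Q -> h(c,m,m), U -> mk(h(empty,mk(m,empty),n),h(c,succ(mk(m,empty)),c)), M -> mk(m,empty) }, so Y -> succ(h(m,n,h(c,m,m))).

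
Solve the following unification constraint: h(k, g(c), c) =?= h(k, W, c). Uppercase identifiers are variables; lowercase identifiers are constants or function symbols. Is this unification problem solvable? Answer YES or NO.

YES

Decompose h/3: k =?= k,  g(c) =?= W,  c =?= c.
Delete trivial equation k =?= k.
Bind W := g(c); no other remaining equation mentions W.
Delete trivial equation c =?= c.
No equations remain and no clash or occurs-check failure arose, so a unifier exists.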